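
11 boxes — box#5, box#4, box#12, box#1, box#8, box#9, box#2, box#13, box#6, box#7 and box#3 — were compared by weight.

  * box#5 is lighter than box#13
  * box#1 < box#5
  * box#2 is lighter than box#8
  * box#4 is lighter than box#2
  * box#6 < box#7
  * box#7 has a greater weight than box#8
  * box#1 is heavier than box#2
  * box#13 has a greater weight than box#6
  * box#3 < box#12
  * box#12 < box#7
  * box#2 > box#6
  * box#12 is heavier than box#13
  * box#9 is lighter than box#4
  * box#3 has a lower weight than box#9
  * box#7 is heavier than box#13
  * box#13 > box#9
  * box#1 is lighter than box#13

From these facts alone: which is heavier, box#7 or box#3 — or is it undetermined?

Link the given pairs in sequence: box#3 < box#9; box#9 < box#4; box#4 < box#2; box#2 < box#1; box#1 < box#5; box#5 < box#13; box#13 < box#12; box#12 < box#7.
Together: box#3 < box#9 < box#4 < box#2 < box#1 < box#5 < box#13 < box#12 < box#7.
So box#7 is heavier.

box#7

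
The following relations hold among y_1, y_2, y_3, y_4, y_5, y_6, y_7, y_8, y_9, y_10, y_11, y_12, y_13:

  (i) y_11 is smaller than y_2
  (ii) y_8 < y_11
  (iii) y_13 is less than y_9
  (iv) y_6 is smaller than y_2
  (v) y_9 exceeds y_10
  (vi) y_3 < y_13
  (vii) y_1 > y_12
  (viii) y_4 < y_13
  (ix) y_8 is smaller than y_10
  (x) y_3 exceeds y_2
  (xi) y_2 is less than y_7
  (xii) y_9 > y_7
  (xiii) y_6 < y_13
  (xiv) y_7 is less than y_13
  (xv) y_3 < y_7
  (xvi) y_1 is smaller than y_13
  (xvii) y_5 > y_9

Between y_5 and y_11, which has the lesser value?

Following the relations from y_11: y_11 < y_2 < y_3 < y_7 < y_13 < y_9 < y_5.
So y_11 < y_5; y_11 is the smaller of the two.

y_11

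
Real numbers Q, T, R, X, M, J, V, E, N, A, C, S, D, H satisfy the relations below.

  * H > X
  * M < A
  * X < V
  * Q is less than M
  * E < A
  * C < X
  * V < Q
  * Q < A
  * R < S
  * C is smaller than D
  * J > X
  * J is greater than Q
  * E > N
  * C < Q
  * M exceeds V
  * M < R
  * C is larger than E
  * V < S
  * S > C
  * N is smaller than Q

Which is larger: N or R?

R

N < E and E < C give N < C.
Then C < X extends the chain to X.
Then X < V extends the chain to V.
With V < Q: N < E < C < X < V < Q.
Then Q < M extends the chain to M.
With M < R: N < E < C < X < V < Q < M < R.
So N < R; R is the larger of the two.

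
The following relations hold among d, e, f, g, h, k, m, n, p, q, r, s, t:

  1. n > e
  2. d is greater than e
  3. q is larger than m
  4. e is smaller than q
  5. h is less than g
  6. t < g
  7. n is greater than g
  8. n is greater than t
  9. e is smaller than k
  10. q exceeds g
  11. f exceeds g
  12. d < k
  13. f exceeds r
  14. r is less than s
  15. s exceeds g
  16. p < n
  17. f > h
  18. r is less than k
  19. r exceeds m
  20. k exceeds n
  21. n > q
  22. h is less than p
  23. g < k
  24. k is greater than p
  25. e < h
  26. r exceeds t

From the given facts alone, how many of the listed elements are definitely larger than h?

7

The elements the relations force above h are g, p, f, q, n, s, k — no chain reaches any other.
That is 7.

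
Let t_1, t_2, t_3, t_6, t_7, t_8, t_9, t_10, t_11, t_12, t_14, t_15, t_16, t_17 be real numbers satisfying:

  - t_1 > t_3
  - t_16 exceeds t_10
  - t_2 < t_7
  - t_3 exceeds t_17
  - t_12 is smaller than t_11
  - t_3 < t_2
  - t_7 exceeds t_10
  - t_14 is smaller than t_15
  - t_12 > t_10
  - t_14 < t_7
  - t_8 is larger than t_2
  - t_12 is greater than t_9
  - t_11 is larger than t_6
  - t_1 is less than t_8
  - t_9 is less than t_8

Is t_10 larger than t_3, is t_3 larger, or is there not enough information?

undetermined

Following every chain through t_10: above t_10 we get t_12, t_16, t_11, t_7.
t_3 is not reached, and no chain runs the other way from t_3 to t_10.
So the given relations leave the order of t_10 and t_3 undetermined.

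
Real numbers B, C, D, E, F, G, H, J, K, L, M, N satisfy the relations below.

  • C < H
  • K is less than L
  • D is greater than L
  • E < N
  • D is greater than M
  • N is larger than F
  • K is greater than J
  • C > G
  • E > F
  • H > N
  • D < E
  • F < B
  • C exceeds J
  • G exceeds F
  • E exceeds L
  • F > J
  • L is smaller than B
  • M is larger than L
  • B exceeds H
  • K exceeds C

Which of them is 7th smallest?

Piecing the relations together gives one ordering: J < F < G < C < K < L < M < D < E < N < H < B.
The 7th smallest is M.

M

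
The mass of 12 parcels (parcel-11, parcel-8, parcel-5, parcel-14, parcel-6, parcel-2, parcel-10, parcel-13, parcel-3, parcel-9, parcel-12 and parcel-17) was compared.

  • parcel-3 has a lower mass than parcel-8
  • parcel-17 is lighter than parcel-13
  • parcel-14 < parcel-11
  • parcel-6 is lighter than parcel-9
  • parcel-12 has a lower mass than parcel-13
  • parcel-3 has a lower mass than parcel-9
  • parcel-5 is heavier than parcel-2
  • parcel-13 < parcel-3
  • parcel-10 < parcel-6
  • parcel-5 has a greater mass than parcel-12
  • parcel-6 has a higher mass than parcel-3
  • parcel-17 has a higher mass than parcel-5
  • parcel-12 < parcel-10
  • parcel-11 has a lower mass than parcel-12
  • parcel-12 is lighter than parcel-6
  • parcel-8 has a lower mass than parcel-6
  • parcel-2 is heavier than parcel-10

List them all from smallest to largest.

Each adjacent pair is fixed by a given relation: parcel-14 < parcel-11; parcel-11 < parcel-12; parcel-12 < parcel-10; parcel-10 < parcel-2; parcel-2 < parcel-5; parcel-5 < parcel-17; parcel-17 < parcel-13; parcel-13 < parcel-3; parcel-3 < parcel-8; parcel-8 < parcel-6; parcel-6 < parcel-9. Chaining them end to end gives the full order.

parcel-14 < parcel-11 < parcel-12 < parcel-10 < parcel-2 < parcel-5 < parcel-17 < parcel-13 < parcel-3 < parcel-8 < parcel-6 < parcel-9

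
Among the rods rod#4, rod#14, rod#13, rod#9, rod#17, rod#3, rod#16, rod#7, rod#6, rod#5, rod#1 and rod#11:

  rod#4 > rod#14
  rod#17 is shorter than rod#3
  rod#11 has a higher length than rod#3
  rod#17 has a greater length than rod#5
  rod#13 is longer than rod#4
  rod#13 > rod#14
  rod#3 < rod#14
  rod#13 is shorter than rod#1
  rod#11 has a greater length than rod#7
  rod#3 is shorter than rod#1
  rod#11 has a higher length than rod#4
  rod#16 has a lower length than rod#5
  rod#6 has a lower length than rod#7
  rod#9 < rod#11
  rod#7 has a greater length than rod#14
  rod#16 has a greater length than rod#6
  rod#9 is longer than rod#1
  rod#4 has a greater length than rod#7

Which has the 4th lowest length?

Piecing the relations together gives one ordering: rod#6 < rod#16 < rod#5 < rod#17 < rod#3 < rod#14 < rod#7 < rod#4 < rod#13 < rod#1 < rod#9 < rod#11.
The 4th smallest is rod#17.

rod#17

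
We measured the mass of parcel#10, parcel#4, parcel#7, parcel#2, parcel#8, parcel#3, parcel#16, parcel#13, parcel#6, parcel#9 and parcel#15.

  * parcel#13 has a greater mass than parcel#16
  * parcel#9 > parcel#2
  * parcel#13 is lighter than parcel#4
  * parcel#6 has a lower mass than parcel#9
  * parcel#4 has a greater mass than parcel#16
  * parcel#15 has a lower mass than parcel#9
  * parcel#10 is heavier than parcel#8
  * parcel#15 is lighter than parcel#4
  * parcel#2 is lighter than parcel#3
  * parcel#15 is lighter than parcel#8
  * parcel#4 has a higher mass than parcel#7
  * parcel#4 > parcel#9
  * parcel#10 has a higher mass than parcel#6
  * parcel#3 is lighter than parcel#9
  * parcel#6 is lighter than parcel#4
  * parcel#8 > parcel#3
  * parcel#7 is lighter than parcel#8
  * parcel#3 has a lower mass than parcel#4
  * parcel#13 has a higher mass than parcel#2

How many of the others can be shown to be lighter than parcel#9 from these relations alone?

4

Directly below parcel#9: parcel#6, parcel#2, parcel#15, parcel#3.
No other element is forced below parcel#9 by the given relations, so the count is 4.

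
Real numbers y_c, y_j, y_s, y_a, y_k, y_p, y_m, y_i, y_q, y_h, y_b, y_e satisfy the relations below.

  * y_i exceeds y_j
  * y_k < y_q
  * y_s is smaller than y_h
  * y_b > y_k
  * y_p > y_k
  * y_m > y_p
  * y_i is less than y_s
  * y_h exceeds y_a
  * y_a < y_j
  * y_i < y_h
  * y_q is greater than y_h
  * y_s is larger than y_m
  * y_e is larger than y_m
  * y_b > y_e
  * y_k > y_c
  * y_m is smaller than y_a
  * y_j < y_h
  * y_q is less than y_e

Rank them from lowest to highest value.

Each adjacent pair is fixed by a given relation: y_c < y_k; y_k < y_p; y_p < y_m; y_m < y_a; y_a < y_j; y_j < y_i; y_i < y_s; y_s < y_h; y_h < y_q; y_q < y_e; y_e < y_b. Chaining them end to end gives the full order.

y_c < y_k < y_p < y_m < y_a < y_j < y_i < y_s < y_h < y_q < y_e < y_b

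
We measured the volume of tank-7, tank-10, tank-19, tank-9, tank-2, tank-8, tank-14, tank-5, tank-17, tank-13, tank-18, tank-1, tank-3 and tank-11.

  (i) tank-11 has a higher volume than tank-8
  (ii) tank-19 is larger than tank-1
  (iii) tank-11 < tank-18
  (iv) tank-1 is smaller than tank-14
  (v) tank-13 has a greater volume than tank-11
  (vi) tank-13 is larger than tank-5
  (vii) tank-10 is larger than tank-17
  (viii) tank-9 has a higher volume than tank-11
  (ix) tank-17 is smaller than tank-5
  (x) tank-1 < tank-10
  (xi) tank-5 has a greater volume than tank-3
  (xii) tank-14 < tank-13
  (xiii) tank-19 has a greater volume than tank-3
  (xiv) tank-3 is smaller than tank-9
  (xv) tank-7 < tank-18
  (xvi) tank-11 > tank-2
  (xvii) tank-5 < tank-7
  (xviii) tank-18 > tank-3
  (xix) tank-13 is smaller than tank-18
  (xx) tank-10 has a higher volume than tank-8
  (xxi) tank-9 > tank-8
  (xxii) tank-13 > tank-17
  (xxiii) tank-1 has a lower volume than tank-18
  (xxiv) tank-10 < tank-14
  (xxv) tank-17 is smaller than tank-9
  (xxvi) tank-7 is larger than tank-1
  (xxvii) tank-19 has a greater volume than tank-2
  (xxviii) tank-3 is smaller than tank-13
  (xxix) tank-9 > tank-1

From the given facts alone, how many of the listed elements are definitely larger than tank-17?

Directly above tank-17: tank-5, tank-10, tank-9, tank-13.
One step further: tank-7, tank-14, tank-18 (7 so far).
Nothing else is reachable above tank-17; 7 in all.

7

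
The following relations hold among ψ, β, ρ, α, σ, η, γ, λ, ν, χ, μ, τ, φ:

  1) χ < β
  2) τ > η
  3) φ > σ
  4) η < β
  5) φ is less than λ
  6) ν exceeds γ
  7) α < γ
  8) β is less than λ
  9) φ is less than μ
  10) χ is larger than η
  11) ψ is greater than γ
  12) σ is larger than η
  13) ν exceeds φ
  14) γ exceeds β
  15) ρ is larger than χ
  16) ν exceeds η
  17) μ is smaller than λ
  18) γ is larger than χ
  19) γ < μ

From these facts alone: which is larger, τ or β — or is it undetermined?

Following every chain through β: above β we get γ, μ, λ, ψ, ν; below β we get η, χ.
τ is not reached, and no chain runs the other way from τ to β.
So the given relations leave the order of β and τ undetermined.

undetermined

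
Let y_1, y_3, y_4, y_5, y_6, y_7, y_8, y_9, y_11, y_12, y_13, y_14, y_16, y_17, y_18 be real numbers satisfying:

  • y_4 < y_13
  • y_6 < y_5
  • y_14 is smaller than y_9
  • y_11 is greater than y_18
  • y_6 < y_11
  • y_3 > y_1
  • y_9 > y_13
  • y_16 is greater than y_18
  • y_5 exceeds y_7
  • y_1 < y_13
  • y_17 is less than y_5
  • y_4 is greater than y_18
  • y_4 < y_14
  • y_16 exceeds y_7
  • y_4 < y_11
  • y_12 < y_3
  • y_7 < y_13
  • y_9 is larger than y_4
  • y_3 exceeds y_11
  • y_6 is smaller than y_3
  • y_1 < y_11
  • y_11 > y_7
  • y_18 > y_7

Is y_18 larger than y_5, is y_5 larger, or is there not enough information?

undetermined

Following every chain through y_18: above y_18 we get y_4, y_14, y_11, y_3, y_16, y_13, y_9; below y_18 we get y_7.
y_5 is not reached, and no chain runs the other way from y_5 to y_18.
So the given relations leave the order of y_18 and y_5 undetermined.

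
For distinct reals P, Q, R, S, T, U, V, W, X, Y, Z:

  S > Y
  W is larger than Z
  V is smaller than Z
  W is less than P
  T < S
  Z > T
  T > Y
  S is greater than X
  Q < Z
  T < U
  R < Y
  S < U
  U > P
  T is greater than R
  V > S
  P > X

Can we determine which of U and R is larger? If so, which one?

U

R < T and T < S give R < S.
Then S < V extends the chain to V.
With V < Z: R < T < S < V < Z.
With Z < W: R < T < S < V < Z < W.
With W < P: R < T < S < V < Z < W < P.
With P < U: R < T < S < V < Z < W < P < U.
So U is larger.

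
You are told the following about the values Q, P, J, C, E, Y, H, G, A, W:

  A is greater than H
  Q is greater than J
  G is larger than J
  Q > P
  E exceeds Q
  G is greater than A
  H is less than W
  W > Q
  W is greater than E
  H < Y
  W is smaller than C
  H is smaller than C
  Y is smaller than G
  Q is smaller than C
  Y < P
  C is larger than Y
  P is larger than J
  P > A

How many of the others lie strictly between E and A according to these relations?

2

Chaining upward from A reaches: P, Q, W, G, C.
Chaining downward from E reaches: H, Y, J, P, Q.
Strictly between A and E are those in both lists: P, Q — 2 elements.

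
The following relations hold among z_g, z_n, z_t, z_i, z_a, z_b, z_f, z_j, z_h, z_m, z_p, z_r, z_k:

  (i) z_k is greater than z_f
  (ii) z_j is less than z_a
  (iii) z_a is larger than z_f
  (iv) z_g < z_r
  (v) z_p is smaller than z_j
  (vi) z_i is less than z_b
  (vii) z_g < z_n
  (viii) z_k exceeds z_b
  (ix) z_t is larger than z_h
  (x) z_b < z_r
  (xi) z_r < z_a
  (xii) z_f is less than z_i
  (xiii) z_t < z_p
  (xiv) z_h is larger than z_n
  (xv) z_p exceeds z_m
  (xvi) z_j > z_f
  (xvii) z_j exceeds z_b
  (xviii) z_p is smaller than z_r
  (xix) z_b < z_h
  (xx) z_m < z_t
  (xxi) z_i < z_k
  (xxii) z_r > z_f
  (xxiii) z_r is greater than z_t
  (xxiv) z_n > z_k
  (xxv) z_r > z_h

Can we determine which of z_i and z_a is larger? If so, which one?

The relevant relations are z_i < z_b; z_b < z_k; z_k < z_n; z_n < z_h; z_h < z_t; z_t < z_p; z_p < z_j; z_j < z_a.
Together: z_i < z_b < z_k < z_n < z_h < z_t < z_p < z_j < z_a.
So z_a is larger.

z_a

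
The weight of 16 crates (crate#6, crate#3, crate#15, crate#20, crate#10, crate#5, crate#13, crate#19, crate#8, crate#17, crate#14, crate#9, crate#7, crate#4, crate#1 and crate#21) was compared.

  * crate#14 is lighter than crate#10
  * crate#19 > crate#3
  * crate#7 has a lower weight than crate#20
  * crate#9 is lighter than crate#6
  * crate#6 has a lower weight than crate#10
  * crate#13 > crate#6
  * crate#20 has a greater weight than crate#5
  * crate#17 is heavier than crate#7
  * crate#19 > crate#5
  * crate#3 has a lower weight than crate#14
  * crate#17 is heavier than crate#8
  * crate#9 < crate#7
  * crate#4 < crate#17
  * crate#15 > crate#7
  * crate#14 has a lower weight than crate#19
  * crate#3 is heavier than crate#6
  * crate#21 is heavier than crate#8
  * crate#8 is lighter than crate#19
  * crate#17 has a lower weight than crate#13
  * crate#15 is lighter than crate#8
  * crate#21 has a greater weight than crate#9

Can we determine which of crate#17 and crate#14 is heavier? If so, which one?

Following every chain through crate#14: above crate#14 we get crate#19, crate#10; below crate#14 we get crate#9, crate#6, crate#3.
crate#17 is not reached, and no chain runs the other way from crate#17 to crate#14.
So the given relations leave the order of crate#14 and crate#17 undetermined.

undetermined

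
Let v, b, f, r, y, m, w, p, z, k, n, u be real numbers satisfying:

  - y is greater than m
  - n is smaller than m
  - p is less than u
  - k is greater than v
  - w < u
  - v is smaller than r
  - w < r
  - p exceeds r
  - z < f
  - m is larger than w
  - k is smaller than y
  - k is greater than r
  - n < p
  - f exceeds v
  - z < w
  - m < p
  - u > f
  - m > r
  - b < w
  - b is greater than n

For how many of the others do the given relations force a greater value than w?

6

The elements the relations force above w are r, k, m, p, y, u — no chain reaches any other.
That is 6.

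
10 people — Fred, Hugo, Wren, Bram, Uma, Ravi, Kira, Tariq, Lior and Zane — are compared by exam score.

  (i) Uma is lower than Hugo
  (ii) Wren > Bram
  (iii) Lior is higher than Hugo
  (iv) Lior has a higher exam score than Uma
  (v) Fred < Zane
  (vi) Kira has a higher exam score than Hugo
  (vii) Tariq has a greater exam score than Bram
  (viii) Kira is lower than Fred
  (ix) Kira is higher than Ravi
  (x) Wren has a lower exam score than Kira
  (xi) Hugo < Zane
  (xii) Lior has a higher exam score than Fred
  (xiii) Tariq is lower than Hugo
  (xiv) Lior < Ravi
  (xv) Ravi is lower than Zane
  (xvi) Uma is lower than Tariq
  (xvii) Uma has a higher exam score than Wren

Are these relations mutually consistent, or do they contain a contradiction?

We have Ravi < Kira stated directly, yet also Kira < Fred < Lior < Ravi by chaining the others — so Kira < Ravi. Contradiction.

inconsistent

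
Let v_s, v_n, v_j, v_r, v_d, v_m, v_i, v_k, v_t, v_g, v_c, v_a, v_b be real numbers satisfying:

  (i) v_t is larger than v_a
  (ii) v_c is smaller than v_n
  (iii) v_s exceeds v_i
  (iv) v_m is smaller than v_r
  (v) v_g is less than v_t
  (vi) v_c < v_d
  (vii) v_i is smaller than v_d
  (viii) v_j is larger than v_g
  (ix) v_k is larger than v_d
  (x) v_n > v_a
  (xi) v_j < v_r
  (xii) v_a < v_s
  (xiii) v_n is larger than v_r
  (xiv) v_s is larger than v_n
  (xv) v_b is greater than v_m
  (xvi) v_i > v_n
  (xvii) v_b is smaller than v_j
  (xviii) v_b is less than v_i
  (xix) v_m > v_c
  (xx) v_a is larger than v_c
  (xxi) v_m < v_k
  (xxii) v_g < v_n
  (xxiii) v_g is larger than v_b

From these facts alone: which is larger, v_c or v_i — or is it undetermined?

v_c < v_m < v_b < v_g < v_j < v_r < v_n < v_i, by transitivity through v_m, v_b, v_g, v_j, v_r, v_n.
So v_i is larger.

v_i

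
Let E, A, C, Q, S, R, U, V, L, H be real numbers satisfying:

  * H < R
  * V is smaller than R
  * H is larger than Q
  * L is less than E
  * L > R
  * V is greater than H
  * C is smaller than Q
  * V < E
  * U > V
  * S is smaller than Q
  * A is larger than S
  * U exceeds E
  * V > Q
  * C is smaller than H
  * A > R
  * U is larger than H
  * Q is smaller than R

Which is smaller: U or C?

C

Link the given pairs in sequence: C < Q; Q < H; H < R; R < L; L < E; E < U.
Together: C < Q < H < R < L < E < U.
So C < U; C is the smaller of the two.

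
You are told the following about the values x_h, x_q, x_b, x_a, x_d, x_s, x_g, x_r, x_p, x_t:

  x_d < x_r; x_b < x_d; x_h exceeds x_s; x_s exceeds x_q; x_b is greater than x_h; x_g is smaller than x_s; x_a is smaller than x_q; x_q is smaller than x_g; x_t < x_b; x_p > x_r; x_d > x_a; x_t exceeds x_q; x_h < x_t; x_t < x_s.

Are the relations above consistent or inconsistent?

inconsistent

Chaining the given relations yields x_s < x_h < x_t, so x_s < x_t. But one relation states x_t < x_s. These cannot both hold.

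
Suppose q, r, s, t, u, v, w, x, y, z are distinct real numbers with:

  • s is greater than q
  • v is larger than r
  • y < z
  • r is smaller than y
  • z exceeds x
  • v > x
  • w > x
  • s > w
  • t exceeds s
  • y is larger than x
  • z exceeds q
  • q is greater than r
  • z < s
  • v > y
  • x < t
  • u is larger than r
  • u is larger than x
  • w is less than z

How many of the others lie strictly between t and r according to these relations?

4

Chaining upward from r reaches: q, y, v, z, u, s.
Chaining downward from t reaches: x, w, q, y, z, s.
Strictly between r and t are those in both lists: q, y, z, s — 4 elements.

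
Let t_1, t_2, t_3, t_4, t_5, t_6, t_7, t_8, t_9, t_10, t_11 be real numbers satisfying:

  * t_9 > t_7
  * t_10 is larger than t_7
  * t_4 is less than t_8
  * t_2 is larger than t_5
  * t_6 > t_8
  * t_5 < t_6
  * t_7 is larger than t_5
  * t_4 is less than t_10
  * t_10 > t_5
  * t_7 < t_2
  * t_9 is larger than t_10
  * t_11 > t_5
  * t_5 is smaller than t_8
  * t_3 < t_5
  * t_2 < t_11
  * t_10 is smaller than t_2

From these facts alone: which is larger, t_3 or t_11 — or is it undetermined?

t_3 < t_5 and t_5 < t_7 give t_3 < t_7.
With t_7 < t_10: t_3 < t_5 < t_7 < t_10.
Then t_10 < t_2 extends the chain to t_2.
Then t_2 < t_11 extends the chain to t_11.
So t_11 is larger.

t_11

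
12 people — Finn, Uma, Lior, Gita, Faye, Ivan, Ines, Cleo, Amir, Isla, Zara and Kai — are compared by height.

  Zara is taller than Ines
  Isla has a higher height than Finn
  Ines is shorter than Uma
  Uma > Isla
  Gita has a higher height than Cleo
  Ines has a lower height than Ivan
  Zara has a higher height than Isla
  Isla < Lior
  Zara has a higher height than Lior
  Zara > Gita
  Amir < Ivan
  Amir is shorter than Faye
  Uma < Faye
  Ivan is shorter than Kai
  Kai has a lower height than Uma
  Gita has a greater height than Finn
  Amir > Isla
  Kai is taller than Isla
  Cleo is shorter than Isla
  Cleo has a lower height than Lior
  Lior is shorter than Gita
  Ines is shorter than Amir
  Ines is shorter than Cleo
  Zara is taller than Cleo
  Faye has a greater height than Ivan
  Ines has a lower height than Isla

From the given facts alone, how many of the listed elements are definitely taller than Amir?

Directly above Amir: Ivan, Faye.
One step further: Kai (3 so far).
One step further: Uma (4 so far).
Nothing else is reachable above Amir; 4 in all.

4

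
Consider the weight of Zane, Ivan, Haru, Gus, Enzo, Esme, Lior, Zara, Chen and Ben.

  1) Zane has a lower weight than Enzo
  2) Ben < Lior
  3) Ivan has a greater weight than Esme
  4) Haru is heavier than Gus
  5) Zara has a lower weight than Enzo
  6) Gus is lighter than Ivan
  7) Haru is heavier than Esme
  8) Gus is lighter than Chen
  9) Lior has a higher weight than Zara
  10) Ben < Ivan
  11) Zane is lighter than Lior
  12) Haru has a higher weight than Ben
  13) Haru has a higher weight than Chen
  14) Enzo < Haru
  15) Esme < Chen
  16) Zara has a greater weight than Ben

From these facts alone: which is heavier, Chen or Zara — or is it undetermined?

undetermined

Following every chain through Zara: above Zara we get Enzo, Haru, Lior; below Zara we get Ben.
Chen is not reached, and no chain runs the other way from Chen to Zara.
So the given relations leave the order of Zara and Chen undetermined.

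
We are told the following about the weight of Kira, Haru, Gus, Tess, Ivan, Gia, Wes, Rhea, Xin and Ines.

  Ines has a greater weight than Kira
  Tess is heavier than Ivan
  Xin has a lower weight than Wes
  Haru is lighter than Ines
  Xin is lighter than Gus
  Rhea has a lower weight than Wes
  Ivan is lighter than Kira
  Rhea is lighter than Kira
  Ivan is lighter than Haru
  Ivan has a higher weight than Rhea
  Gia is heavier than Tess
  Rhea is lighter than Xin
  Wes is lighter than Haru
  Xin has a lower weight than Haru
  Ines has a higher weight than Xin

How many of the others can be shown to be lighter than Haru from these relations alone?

4

From Haru the given relations immediately reach Xin, Ivan, Wes.
From those, Rhea — 4 in total.
No other element is forced below Haru by the given relations, so the count is 4.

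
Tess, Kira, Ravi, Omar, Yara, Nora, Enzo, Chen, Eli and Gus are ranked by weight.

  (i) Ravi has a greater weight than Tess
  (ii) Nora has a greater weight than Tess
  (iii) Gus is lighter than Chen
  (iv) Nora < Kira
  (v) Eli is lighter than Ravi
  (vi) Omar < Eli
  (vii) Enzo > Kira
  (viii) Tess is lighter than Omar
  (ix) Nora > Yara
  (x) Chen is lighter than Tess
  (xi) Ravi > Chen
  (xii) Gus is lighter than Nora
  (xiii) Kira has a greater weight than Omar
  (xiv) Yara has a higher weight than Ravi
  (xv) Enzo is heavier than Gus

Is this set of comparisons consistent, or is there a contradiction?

consistent

The single ordering Gus < Chen < Tess < Omar < Eli < Ravi < Yara < Nora < Kira < Enzo satisfies every listed relation, so no contradiction arises.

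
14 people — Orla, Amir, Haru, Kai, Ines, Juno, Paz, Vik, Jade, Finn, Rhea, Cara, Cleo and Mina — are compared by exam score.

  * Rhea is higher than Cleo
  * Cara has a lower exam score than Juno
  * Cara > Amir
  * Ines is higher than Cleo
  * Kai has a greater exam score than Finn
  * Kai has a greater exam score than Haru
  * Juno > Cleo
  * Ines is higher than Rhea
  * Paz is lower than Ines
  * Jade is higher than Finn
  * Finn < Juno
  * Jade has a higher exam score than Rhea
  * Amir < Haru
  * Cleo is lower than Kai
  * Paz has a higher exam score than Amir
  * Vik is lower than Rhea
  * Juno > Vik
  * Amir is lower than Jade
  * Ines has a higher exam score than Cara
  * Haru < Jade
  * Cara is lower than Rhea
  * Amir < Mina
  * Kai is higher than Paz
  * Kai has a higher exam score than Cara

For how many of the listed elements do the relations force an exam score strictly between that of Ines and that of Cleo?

1

The relations place Cleo below Ines. An element lies strictly between them when it is forced above Cleo and also forced below Ines.
Above Cleo: {Rhea, Juno, Kai, Jade}. Below Ines: {Amir, Cara, Vik, Rhea, Paz}.
Intersection: {Rhea} — 1.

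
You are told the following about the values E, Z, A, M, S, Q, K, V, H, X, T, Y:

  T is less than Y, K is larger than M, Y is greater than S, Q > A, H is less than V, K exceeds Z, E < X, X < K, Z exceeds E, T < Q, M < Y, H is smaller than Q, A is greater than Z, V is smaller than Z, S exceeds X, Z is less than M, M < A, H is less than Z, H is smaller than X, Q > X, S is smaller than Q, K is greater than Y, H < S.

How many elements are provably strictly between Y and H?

5

The relations place H below Y. An element lies strictly between them when it is forced above H and also forced below Y.
Above H: {X, S, V, Z, M, A, Q, K}. Below Y: {E, T, X, S, V, Z, M}.
Intersection: {X, S, V, Z, M} — 5.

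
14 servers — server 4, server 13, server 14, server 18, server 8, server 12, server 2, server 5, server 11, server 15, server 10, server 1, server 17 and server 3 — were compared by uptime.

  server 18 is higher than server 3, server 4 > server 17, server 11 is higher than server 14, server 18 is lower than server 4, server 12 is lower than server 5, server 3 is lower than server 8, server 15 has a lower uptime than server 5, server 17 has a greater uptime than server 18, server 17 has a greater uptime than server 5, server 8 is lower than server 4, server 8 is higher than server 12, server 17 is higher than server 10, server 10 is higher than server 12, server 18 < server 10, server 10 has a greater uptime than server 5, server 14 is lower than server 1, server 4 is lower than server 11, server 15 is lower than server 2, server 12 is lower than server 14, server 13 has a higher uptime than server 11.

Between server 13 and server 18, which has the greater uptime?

Following the relations from server 18: server 18 < server 10 < server 17 < server 4 < server 11 < server 13.
So server 18 < server 13; server 13 is the higher of the two.

server 13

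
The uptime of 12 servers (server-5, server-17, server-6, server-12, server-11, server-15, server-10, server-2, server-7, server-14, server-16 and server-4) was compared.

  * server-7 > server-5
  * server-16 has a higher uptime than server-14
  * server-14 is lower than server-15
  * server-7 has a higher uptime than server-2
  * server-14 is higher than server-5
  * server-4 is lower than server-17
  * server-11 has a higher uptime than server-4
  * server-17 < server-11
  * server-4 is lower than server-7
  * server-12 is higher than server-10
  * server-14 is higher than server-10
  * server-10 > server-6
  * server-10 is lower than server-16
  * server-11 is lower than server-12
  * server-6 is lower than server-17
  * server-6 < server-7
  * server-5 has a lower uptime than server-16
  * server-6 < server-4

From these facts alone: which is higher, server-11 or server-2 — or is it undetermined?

Following every chain through server-2: above server-2 we get server-7.
server-11 is not reached, and no chain runs the other way from server-11 to server-2.
So the given relations leave the order of server-2 and server-11 undetermined.

undetermined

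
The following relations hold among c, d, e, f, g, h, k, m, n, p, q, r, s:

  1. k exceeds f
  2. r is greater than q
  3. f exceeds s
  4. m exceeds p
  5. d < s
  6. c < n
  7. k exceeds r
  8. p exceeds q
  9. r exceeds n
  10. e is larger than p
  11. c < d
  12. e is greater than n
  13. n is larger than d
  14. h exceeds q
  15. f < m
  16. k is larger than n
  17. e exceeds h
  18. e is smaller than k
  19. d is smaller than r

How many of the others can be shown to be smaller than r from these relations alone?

From r the given relations immediately reach q, d, n.
From those, c — 4 in total.
No other element is forced below r by the given relations, so the count is 4.

4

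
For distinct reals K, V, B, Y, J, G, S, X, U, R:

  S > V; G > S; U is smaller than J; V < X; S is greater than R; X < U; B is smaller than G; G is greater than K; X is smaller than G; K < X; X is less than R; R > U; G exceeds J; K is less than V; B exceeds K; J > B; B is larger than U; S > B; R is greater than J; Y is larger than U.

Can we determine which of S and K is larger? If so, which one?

S

The relevant relations are K < V; V < X; X < U; U < B; B < J; J < R; R < S.
Together: K < V < X < U < B < J < R < S.
So S is larger.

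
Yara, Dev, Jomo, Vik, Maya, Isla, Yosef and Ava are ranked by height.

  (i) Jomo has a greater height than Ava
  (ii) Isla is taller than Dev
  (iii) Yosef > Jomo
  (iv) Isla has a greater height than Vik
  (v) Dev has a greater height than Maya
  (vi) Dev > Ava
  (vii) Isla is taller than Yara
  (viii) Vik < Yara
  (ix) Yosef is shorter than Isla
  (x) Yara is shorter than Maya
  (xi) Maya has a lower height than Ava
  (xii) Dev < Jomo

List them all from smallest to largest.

Each adjacent pair is fixed by a given relation: Vik < Yara; Yara < Maya; Maya < Ava; Ava < Dev; Dev < Jomo; Jomo < Yosef; Yosef < Isla. Chaining them end to end gives the full order.

Vik < Yara < Maya < Ava < Dev < Jomo < Yosef < Isla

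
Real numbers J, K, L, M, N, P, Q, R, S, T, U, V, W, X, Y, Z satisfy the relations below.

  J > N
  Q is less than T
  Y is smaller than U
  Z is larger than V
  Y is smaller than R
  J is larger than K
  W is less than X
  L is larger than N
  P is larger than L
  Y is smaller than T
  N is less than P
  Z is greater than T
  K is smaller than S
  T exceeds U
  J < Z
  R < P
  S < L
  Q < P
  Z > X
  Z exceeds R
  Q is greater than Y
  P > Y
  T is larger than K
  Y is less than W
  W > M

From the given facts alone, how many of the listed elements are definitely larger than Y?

From Y the given relations immediately reach U, R, Q, T, W, P.
From those, X, Z — 8 in total.
No other element is forced above Y by the given relations, so the count is 8.

8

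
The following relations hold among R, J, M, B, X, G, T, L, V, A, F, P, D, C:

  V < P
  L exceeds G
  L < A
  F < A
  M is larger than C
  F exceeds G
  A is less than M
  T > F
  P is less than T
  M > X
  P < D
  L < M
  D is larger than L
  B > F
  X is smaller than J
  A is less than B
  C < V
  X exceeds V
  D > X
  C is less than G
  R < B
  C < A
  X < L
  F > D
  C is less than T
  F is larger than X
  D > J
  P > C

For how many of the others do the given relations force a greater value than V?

From V the given relations immediately reach P, X.
From those, J, L, D, F, M, T — 8 in total.
From those, A, B — 10 in total.
No other element is forced above V by the given relations, so the count is 10.

10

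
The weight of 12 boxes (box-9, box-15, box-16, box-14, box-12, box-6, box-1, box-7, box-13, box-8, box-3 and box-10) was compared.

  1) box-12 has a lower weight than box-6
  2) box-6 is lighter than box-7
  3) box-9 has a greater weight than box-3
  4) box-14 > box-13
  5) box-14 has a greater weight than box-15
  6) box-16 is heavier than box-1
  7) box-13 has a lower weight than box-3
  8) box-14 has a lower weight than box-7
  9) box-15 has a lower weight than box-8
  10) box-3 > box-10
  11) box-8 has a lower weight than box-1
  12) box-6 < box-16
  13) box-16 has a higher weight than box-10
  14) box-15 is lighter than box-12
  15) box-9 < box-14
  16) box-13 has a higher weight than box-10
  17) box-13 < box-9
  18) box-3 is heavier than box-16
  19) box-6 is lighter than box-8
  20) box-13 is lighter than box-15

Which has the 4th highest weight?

Piecing the relations together gives one ordering: box-10 < box-13 < box-15 < box-12 < box-6 < box-8 < box-1 < box-16 < box-3 < box-9 < box-14 < box-7.
The 4th largest is box-3.

box-3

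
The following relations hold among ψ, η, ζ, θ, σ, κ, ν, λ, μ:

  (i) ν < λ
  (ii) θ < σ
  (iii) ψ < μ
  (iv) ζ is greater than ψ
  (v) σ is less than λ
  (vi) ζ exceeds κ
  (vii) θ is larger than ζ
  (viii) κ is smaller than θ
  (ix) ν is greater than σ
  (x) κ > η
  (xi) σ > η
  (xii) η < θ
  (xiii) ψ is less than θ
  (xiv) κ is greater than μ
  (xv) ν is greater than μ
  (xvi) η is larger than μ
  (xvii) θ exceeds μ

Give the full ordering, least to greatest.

Nothing is placed below ψ, so it is least; from there ψ < μ; μ < η; η < κ; κ < ζ; ζ < θ; θ < σ; σ < ν; ν < λ, each given directly.

ψ < μ < η < κ < ζ < θ < σ < ν < λ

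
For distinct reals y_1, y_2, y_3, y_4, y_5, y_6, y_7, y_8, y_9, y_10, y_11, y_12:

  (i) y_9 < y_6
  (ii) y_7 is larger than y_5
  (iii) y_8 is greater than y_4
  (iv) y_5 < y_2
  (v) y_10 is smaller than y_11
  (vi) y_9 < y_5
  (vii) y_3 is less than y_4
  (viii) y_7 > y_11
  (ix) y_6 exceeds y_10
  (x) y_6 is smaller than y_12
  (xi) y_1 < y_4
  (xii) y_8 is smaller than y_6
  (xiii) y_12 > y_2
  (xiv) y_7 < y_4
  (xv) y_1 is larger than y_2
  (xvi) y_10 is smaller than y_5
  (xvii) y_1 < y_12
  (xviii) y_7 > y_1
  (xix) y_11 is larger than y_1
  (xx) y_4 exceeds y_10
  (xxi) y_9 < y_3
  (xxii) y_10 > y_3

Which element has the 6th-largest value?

y_11

Piecing the relations together gives one ordering: y_9 < y_3 < y_10 < y_5 < y_2 < y_1 < y_11 < y_7 < y_4 < y_8 < y_6 < y_12.
The 6th largest is y_11.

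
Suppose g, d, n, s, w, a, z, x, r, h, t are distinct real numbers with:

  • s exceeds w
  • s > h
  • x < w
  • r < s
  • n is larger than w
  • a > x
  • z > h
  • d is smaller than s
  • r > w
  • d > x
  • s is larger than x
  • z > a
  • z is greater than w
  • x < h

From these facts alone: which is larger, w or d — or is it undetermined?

undetermined

Following every chain through d: above d we get s; below d we get x.
w is not reached, and no chain runs the other way from w to d.
So the given relations leave the order of d and w undetermined.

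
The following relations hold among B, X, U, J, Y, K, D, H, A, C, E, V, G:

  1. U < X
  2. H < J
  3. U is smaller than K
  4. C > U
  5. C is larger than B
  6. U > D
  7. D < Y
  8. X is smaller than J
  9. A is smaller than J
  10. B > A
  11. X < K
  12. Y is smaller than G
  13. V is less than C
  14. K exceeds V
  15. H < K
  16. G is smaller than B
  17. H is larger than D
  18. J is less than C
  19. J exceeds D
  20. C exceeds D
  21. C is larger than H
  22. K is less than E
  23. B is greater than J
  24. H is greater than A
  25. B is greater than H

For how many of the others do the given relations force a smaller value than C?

The elements the relations force below C are D, A, U, H, V, X, Y, G, J, B — no chain reaches any other.
That is 10.

10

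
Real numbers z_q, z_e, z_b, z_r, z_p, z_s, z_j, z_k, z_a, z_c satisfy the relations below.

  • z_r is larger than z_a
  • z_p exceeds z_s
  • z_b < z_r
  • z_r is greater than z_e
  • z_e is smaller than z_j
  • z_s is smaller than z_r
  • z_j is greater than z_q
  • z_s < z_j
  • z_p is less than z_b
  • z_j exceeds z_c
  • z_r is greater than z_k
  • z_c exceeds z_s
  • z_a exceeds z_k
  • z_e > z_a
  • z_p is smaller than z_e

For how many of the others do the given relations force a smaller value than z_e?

4

Directly below z_e: z_p, z_a.
One step further: z_s, z_k (4 so far).
Nothing else is reachable below z_e; 4 in all.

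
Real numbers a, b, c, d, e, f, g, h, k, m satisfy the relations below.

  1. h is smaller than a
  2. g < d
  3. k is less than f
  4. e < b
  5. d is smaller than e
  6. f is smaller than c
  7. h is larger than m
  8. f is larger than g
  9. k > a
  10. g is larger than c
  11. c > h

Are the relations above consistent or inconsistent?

inconsistent

Chaining the given relations yields f < c < g, so f < g. But one relation states g < f. These cannot both hold.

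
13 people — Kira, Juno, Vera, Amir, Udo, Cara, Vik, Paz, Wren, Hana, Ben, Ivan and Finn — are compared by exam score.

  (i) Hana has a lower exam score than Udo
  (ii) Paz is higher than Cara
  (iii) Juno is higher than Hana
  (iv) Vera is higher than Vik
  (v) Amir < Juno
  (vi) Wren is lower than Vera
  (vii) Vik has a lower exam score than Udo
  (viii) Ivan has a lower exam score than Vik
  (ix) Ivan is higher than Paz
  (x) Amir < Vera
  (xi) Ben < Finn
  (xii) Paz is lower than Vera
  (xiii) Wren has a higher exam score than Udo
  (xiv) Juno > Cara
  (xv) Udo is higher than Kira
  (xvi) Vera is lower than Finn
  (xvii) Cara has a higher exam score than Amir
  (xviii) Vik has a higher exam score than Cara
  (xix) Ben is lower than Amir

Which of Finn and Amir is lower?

Chaining the given relations: Amir < Cara < Paz < Ivan < Vik < Udo < Wren < Vera < Finn.
So Amir < Finn; Amir is the lower of the two.

Amir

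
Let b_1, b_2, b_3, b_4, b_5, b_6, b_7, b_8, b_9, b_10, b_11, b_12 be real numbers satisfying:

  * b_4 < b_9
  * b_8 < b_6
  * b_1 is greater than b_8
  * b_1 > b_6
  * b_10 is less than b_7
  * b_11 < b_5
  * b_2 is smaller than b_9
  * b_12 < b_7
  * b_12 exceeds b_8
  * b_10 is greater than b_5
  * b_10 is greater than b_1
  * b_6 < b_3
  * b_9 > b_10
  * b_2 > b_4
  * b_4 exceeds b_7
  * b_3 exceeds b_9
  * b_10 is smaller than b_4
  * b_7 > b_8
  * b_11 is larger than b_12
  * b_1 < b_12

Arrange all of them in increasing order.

b_8 < b_6 < b_1 < b_12 < b_11 < b_5 < b_10 < b_7 < b_4 < b_2 < b_9 < b_3

Nothing is placed below b_8, so it is least; from there b_8 < b_6; b_6 < b_1; b_1 < b_12; b_12 < b_11; b_11 < b_5; b_5 < b_10; b_10 < b_7; b_7 < b_4; b_4 < b_2; b_2 < b_9; b_9 < b_3, each given directly.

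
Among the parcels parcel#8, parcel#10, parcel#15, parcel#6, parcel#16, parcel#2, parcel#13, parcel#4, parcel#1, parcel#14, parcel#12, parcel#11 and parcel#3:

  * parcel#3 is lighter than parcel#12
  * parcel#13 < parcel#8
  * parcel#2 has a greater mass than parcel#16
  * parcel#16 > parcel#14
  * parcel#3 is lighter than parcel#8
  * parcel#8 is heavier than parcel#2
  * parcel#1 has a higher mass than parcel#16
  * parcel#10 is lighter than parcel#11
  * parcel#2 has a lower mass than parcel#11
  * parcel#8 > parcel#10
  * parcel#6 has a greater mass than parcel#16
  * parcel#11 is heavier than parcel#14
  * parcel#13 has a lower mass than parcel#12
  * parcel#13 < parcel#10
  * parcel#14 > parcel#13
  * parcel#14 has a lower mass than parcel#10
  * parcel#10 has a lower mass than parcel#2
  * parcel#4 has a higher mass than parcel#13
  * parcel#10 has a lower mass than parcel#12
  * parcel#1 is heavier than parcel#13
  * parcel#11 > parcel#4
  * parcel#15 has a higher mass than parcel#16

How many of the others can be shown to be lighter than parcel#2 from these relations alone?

4

The elements the relations force below parcel#2 are parcel#13, parcel#14, parcel#16, parcel#10 — no chain reaches any other.
That is 4.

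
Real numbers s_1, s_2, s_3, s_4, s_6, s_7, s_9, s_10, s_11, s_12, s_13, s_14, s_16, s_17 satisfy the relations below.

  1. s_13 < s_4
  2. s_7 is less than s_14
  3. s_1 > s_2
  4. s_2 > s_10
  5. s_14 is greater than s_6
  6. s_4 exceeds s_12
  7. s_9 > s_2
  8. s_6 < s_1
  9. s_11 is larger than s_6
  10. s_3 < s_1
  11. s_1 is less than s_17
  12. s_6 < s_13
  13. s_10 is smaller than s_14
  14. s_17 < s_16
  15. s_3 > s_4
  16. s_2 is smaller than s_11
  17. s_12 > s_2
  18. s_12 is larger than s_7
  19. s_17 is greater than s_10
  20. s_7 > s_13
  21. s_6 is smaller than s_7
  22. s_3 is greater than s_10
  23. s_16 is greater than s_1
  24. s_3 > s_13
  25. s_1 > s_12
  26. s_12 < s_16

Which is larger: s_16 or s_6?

s_16

Following the relations from s_6: s_6 < s_13 < s_7 < s_12 < s_4 < s_3 < s_1 < s_17 < s_16.
So s_6 < s_16; s_16 is the larger of the two.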